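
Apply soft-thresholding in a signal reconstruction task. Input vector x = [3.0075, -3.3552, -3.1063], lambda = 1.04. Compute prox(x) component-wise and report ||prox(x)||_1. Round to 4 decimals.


Soft-thresholding with lambda = 1.04:
prox(3.0075) = sign(3.0075)*max(|3.0075| - 1.04, 0) = 1.9675
prox(-3.3552) = sign(-3.3552)*max(|-3.3552| - 1.04, 0) = -2.3152
prox(-3.1063) = sign(-3.1063)*max(|-3.1063| - 1.04, 0) = -2.0663
prox(x) = [1.9675, -2.3152, -2.0663]
||prox(x)||_1 = 1.9675 + 2.3152 + 2.0663 = 6.349


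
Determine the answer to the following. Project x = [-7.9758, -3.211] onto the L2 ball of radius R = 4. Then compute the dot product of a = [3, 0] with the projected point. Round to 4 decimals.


Step 1: Compute ||x|| (intermediates to 6 decimals).
||x|| = sqrt((-7.9758)^2 + (-3.211)^2) = 8.597901
Step 2: Project.
Since ||x|| > R, scale = R/||x|| = 4/8.597901 = 0.46523, proj(x) = scale * x
proj(x) = [-3.710581, -1.493854]
Step 3: Dot product.
a^T * proj(x) = 3*(-3.710581) + 0*(-1.493854) = -11.1317


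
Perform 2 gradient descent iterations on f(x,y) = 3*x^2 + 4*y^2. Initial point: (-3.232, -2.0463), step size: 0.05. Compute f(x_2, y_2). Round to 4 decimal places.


Gradient descent on f(x,y) = 3*x^2 + 4*y^2.
Starting point: (-3.232, -2.0463), alpha = 0.05
Step 1: grad_x = 2*3*-3.232 = -19.392, grad_y = 2*4*-2.0463 = -16.3704
  x_1 = -3.232 - 0.05*-19.392 = -2.2624
  y_1 = -2.0463 - 0.05*-16.3704 = -1.2278
Step 2: grad_x = 2*3*-2.2624 = -13.5744, grad_y = 2*4*-1.2278 = -9.8222
  x_2 = -2.2624 - 0.05*-13.5744 = -1.5837
  y_2 = -1.2278 - 0.05*-9.8222 = -0.7367
f(-1.5837, -0.7367) = 3*(-1.5837)^2 + 4*(-0.7367)^2 = 9.6948


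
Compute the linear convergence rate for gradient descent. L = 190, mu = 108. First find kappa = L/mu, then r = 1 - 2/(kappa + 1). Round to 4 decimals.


Step 1: Compute the condition number.
kappa = L/mu = 190/108 = 1.7593
Step 2: Compute the convergence rate.
r = 1 - 2/(kappa + 1) = 1 - 2*mu/(L + mu) = (L - mu)/(L + mu) = 82/298 = 0.2752


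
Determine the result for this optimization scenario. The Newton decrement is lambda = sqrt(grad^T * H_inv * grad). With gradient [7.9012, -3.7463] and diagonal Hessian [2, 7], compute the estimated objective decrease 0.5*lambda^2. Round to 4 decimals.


Step 1: H is diagonal, so H^(-1) * g = [3.9506, -0.5352].
Step 2: g^T H^(-1) g = sum_i g_i^2 / H_ii
  = (7.9012)^2/2 + (-3.7463)^2/7
  = 31.2145 + 2.005 = 33.2194
Step 3: Objective decrease = 0.5 * g^T H^(-1) g = 16.6097


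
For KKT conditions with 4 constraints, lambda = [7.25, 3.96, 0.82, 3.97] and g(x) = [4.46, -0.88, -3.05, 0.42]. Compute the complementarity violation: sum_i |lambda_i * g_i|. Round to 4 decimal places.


KKT complementary slackness check:
lambda_1 * g_1 = 7.25 * 4.46 = 32.335
lambda_2 * g_2 = 3.96 * -0.88 = -3.4848
lambda_3 * g_3 = 0.82 * -3.05 = -2.501
lambda_4 * g_4 = 3.97 * 0.42 = 1.6674
Total violation = 32.335 + 3.4848 + 2.501 + 1.6674 = 39.9882


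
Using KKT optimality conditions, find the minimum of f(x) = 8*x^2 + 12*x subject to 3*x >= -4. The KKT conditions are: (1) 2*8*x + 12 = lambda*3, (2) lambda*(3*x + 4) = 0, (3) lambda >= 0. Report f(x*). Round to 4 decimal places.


Step 1: Try lambda = 0 (constraint inactive).
Stationarity: 2*8*x + 12 = 0
x* = -12/(2*8) = -0.75
Check constraint: 3*-0.75 = -2.25 >= -4 -- satisfied.
Step 2: Compute optimal value.
f(x*) = 8*(-0.75)^2 + 12*(-0.75) = -4.5


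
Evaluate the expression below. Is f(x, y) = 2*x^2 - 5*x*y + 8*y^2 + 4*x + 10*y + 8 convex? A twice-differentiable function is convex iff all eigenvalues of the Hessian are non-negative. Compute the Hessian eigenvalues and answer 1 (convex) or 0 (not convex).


The Hessian of f(x,y) = 2*x^2 - 5*x*y + 8*y^2 + 4*x + 10*y + 8 is:
H = [[4, -5], [-5, 16]]
Trace = 4 + 16 = 20
Determinant = 4*16 - (-5)^2 = 39
Discriminant = (20)^2 - 4*39 = 244.0
Eigenvalues: lambda_1 = 2.1898, lambda_2 = 17.8102
The function is convex.

1


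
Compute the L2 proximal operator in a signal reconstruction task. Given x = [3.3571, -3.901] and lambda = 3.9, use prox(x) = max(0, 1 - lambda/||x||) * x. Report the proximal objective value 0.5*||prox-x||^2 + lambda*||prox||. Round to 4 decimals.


Step 1: Compute ||x||.
||x|| = 5.1466
Step 2: Compute scaling factor.
scale = max(0, 1 - 3.9/5.1466) = 0.2422
Step 3: prox(x) = [0.8132, -0.9449]
||prox(x)|| = 1.2466
Step 4: Proximal objective.
0.5*||prox-x||^2 = 7.605
lambda*||prox|| = 4.8617
Total = 12.4669


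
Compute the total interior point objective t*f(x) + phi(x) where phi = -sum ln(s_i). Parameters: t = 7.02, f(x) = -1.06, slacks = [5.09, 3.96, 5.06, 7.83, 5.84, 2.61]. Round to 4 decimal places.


Step 1: Compute log-barrier.
ln values: [1.6273, 1.3762, 1.6214, 2.058, 1.7647, 0.9594]
phi = -(1.6273 + 1.3762 + 1.6214 + 2.058 + 1.7647 + 0.9594) = -9.4069
Step 2: Compute augmented objective.
t*f(x) = 7.02*-1.06 = -7.4412
Total = -7.4412 - 9.4069 = -16.8481


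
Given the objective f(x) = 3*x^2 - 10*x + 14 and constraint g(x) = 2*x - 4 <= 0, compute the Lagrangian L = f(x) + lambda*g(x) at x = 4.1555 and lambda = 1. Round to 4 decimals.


Step 1: Evaluate f(x).
f(4.1555) = 3*4.1555^2 - 10*4.1555 + 14 = 24.2495
Step 2: Evaluate g(x).
g(4.1555) = 2*4.1555 - 4 = 4.311
Step 3: Compute Lagrangian.
L = 24.2495 + 1*4.311 = 28.5605


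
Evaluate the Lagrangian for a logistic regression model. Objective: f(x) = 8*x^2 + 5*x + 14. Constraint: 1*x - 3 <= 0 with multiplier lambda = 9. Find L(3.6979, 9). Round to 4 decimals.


Step 1: Evaluate f(x).
f(3.6979) = 8*3.6979^2 + 5*3.6979 + 14 = 141.8852
Step 2: Evaluate g(x).
g(3.6979) = 1*3.6979 - 3 = 0.6979
Step 3: Compute Lagrangian.
L = 141.8852 + 9*0.6979 = 148.1663


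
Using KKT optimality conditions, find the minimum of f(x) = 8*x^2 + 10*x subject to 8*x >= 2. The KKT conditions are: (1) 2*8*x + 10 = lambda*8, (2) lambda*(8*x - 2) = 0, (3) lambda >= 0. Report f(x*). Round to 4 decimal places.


Step 1: Try lambda = 0 (constraint inactive).
x_unc = -10/(2*8) = -0.625
Check: 8*-0.625 = -5.0 < 2 -- violated!
Step 2: Constraint must be active: 8*x = 2
x* = 2/8 = 0.25
lambda = (2*8*0.25 + 10)/8 = 1.75
Step 3: Compute optimal value.
f(x*) = 8*0.25^2 + 10*0.25 = 3.0


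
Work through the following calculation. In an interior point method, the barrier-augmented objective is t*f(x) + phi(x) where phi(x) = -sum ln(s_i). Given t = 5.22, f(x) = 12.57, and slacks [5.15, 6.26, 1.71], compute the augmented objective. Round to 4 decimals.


Step 1: Compute log-barrier.
ln values: [1.639, 1.8342, 0.5365]
phi = -(1.639 + 1.8342 + 0.5365) = -4.0097
Step 2: Compute augmented objective.
t*f(x) = 5.22*12.57 = 65.6154
Total = 65.6154 - 4.0097 = 61.6057


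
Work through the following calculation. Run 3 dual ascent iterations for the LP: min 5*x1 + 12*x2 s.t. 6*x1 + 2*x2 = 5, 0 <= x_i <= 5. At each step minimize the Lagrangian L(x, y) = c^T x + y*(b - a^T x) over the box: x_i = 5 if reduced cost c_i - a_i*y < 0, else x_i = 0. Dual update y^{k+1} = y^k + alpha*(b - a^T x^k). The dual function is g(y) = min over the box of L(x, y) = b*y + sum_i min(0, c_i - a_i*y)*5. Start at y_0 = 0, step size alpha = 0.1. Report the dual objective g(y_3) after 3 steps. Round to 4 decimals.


Dual ascent for LP: min 5*x1 + 12*x2, 6*x1 + 2*x2 = 5, 0 <= x_i <= 5
Step 1: y^k = 0.0, reduced costs: (5.0, 12.0)
  x^k = (0.0, 0.0), subgradient = b - a^T x = 5.0
  y^{k+1} = 0.0 + 0.1*5.0 = 0.5
Step 2: y^k = 0.5, reduced costs: (2.0, 11.0)
  x^k = (0.0, 0.0), subgradient = b - a^T x = 5.0
  y^{k+1} = 0.5 + 0.1*5.0 = 1.0
Step 3: y^k = 1.0, reduced costs: (-1.0, 10.0)
  x^k = (5.0, 0.0), subgradient = b - a^T x = -25.0
  y^{k+1} = 1.0 + 0.1*-25.0 = -1.5
Dual objective at y_3 = -1.5: reduced costs (14.0, 15.0), box minimizer x = (0.0, 0.0)
g(y_3) = b*y + (c1 - a1*y)*x1 + (c2 - a2*y)*x2 = 5*(-1.5) + 14.0*0.0 + 15.0*0.0 = -7.5 + 0.0 + 0.0 = -7.5


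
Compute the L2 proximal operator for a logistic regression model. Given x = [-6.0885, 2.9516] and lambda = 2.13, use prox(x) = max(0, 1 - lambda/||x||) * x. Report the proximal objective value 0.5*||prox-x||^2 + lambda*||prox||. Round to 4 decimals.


Step 1: Compute ||x||.
||x|| = 6.7662
Step 2: Compute scaling factor.
scale = max(0, 1 - 2.13/6.7662) = 0.6852
Step 3: prox(x) = [-4.1718, 2.0224]
||prox(x)|| = 4.6362
Step 4: Proximal objective.
0.5*||prox-x||^2 = 2.2685
lambda*||prox|| = 9.8751
Total = 12.1436


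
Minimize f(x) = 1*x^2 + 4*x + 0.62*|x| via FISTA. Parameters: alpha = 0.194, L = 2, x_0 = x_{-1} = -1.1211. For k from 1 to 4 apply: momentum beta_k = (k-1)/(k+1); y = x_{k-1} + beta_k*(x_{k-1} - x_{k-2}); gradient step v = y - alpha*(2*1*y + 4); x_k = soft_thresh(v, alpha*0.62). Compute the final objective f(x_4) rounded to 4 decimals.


FISTA on f(x) = 1*x^2 + 4*x + 0.62*|x|
L = 2, alpha = 0.194
Iteration 1: beta = 0.0, y = -1.1211 + 0.0*(-1.1211 + 1.1211) = -1.1211
  grad(y) = 1.7578, v = y - alpha*grad = -1.4621
  prox(v) = soft_thresh(-1.4621, 0.1203) = -1.3418
Iteration 2: beta = 0.3333, y = -1.3418 + 0.3333*(-1.3418 + 1.1211) = -1.4154
  grad(y) = 1.1692, v = y - alpha*grad = -1.6422
  prox(v) = soft_thresh(-1.6422, 0.1203) = -1.522
Iteration 3: beta = 0.5, y = -1.522 + 0.5*(-1.522 + 1.3418) = -1.612
  grad(y) = 0.776, v = y - alpha*grad = -1.7626
  prox(v) = soft_thresh(-1.7626, 0.1203) = -1.6423
Iteration 4: beta = 0.6, y = -1.6423 + 0.6*(-1.6423 + 1.522) = -1.7145
  grad(y) = 0.5711, v = y - alpha*grad = -1.8253
  prox(v) = soft_thresh(-1.8253, 0.1203) = -1.705
f(x_4) = 1*(-1.705)^2 + 4*(-1.705) + 0.62*|-1.705| = -2.8559


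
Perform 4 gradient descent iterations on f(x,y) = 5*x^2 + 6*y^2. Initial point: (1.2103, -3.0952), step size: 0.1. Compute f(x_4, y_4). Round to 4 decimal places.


Gradient descent on f(x,y) = 5*x^2 + 6*y^2.
Starting point: (1.2103, -3.0952), alpha = 0.1
Step 1: grad_x = 2*5*1.2103 = 12.103, grad_y = 2*6*-3.0952 = -37.1424
  x_1 = 1.2103 - 0.1*12.103 = -0.0
  y_1 = -3.0952 - 0.1*-37.1424 = 0.619
Step 2: grad_x = 2*5*-0.0 = -0.0, grad_y = 2*6*0.619 = 7.4285
  x_2 = -0.0 - 0.1*-0.0 = 0.0
  y_2 = 0.619 - 0.1*7.4285 = -0.1238
Step 3: grad_x = 2*5*0.0 = 0.0, grad_y = 2*6*-0.1238 = -1.4857
  x_3 = 0.0 - 0.1*0.0 = 0.0
  y_3 = -0.1238 - 0.1*-1.4857 = 0.0248
Step 4: grad_x = 2*5*0.0 = 0.0, grad_y = 2*6*0.0248 = 0.2971
  x_4 = 0.0 - 0.1*0.0 = 0.0
  y_4 = 0.0248 - 0.1*0.2971 = -0.005
f(0.0, -0.005) = 5*0.0^2 + 6*(-0.005)^2 = 0.0001


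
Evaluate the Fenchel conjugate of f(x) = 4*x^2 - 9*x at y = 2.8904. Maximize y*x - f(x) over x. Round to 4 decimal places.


f*(y) = sup_x {y*x - a*x^2 - b*x} = sup_x {(y-b)*x - a*x^2}
FOC: (y - b) - 2a*x = 0 => x* = (y - b)/(2a)
x* = (2.8904 + 9)/(2*4) = 1.4863
f*(2.8904) = (y-b)^2/(4a) = (2.8904 + 9)^2/(4*4)
= 141.3816/16 = 8.8364


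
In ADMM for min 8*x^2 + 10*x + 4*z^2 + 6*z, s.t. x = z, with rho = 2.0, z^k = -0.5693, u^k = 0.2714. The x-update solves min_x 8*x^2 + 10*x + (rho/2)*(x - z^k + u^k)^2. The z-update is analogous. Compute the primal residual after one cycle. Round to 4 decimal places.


ADMM iteration with rho = 2.0, z^k = -0.5693, u^k = 0.2714
Step 1: x-update.
Minimize 8*x^2 + 10*x + (2.0/2)*(x + 0.5693 + 0.2714)^2
FOC: (2*8 + 2.0)*x = -10 + 2.0*(-0.5693 - 0.2714)
x^{k+1} = -0.649
Step 2: z-update.
Minimize 4*z^2 + 6*z + (2.0/2)*(-0.649 - z + 0.2714)^2
FOC: (2*4 + 2.0)*z = -6 + 2.0*(-0.649 + 0.2714)
z^{k+1} = -0.6755
Step 3: u-update.
u^{k+1} = 0.2714 - 0.649 + 0.6755 = 0.2979
Step 4: Primal residual = |-0.649 + 0.6755| = 0.0265


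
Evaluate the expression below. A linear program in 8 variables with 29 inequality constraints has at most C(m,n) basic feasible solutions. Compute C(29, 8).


Each vertex corresponds to some choice of n active constraints out of m, so the number of vertices is at most C(m, n) = m! / (n!(m-n)!).
m = 29, n = 8
Numerator: 29 * 28 * 27 * 26 * 25 * 24 * 23 * 22
Denominator: 8! = 40320
C(29, 8) = 4292145


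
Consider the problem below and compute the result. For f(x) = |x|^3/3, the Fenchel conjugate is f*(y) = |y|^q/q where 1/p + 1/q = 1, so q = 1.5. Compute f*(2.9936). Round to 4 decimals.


The conjugate exponent q satisfies 1/p + 1/q = 1.
p = 3, so q = 3/(3 - 1) = 1.5
|y|^q = 2.9936^1.5 = 5.1795
f*(2.9936) = 5.1795 / 1.5 = 3.453


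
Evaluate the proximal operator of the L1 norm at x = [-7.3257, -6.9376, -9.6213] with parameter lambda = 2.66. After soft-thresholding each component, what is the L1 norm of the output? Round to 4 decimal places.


Soft-thresholding with lambda = 2.66:
prox(-7.3257) = sign(-7.3257)*max(|-7.3257| - 2.66, 0) = -4.6657
prox(-6.9376) = sign(-6.9376)*max(|-6.9376| - 2.66, 0) = -4.2776
prox(-9.6213) = sign(-9.6213)*max(|-9.6213| - 2.66, 0) = -6.9613
prox(x) = [-4.6657, -4.2776, -6.9613]
||prox(x)||_1 = 4.6657 + 4.2776 + 6.9613 = 15.9046


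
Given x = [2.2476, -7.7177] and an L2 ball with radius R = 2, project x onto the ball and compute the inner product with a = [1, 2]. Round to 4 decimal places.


Step 1: Compute ||x|| (intermediates to 6 decimals).
||x|| = sqrt(2.2476^2 + (-7.7177)^2) = 8.038321
Step 2: Project.
Since ||x|| > R, scale = R/||x|| = 2/8.038321 = 0.248808, proj(x) = scale * x
proj(x) = [0.559221, -1.920226]
Step 3: Dot product.
a^T * proj(x) = 1*0.559221 + 2*(-1.920226) = -3.2812


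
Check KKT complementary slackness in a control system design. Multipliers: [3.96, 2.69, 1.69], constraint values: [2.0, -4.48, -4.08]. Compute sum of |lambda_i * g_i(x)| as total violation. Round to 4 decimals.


KKT complementary slackness check:
lambda_1 * g_1 = 3.96 * 2.0 = 7.92
lambda_2 * g_2 = 2.69 * -4.48 = -12.0512
lambda_3 * g_3 = 1.69 * -4.08 = -6.8952
Total violation = 7.92 + 12.0512 + 6.8952 = 26.8664


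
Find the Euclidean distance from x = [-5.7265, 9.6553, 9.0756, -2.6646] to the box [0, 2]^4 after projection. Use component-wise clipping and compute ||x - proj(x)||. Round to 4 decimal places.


Project each component onto [0, 2].
clip(-5.7265) = 0.0, clip(9.6553) = 2.0, clip(9.0756) = 2.0, clip(-2.6646) = 0.0
Projection = [0.0, 2.0, 2.0, 0.0]
Squared diffs: [32.7928, 58.6036, 50.0641, 7.1001]
Distance = sqrt(148.5606) = 12.1885


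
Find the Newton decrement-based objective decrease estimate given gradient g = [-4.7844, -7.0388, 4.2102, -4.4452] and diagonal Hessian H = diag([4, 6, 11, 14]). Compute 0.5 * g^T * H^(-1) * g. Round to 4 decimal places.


Step 1: H is diagonal, so H^(-1) * g = [-1.1961, -1.1731, 0.3827, -0.3175].
Step 2: g^T H^(-1) g = sum_i g_i^2 / H_ii
  = (-4.7844)^2/4 + (-7.0388)^2/6 + (4.2102)^2/11 + (-4.4452)^2/14
  = 5.7226 + 8.2575 + 1.6114 + 1.4114 = 17.0029
Step 3: Objective decrease = 0.5 * g^T H^(-1) g = 8.5015


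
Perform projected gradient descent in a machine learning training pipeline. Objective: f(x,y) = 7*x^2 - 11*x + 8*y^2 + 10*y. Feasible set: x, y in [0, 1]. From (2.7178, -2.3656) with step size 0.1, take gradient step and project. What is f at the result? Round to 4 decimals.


Step 1: Compute gradient at (2.7178, -2.3656).
grad_x = 2*7*2.7178 - 11 = 27.0492
grad_y = 2*8*-2.3656 + 10 = -27.8496
Step 2: Gradient step.
x_raw = 2.7178 - 0.1*27.0492 = 0.0129
y_raw = -2.3656 - 0.1*-27.8496 = 0.4194
Step 3: Project onto [0, 1].
x_proj = clip(0.0129) = 0.0129
y_proj = clip(0.4194) = 0.4194
Step 4: Evaluate f.
f(0.0129, 0.4194) = 5.46


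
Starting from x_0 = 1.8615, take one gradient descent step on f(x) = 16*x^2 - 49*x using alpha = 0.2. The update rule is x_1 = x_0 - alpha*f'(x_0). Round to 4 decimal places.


We compute the gradient at x_0 and apply the update.
f'(x) = 32*x - 49
f'(1.8615) = 32*1.8615 - 49 = 10.568
x_1 = 1.8615 - 0.2*10.568 = -0.2521


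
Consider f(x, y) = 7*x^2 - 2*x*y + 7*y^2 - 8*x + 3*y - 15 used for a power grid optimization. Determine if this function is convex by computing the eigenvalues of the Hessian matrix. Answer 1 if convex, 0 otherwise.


The Hessian of f(x,y) = 7*x^2 - 2*x*y + 7*y^2 - 8*x + 3*y - 15 is:
H = [[14, -2], [-2, 14]]
Trace = 14 + 14 = 28
Determinant = 14*14 - (-2)^2 = 192
Discriminant = (28)^2 - 4*192 = 16.0
Eigenvalues: lambda_1 = 12.0, lambda_2 = 16.0
The function is convex.

1


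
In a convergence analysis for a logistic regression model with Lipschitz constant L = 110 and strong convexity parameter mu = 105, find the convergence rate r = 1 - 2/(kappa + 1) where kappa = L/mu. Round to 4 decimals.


Step 1: Compute the condition number.
kappa = L/mu = 110/105 = 1.0476
Step 2: Compute the convergence rate.
r = 1 - 2/(kappa + 1) = 1 - 2*mu/(L + mu) = (L - mu)/(L + mu) = 5/215 = 0.0233


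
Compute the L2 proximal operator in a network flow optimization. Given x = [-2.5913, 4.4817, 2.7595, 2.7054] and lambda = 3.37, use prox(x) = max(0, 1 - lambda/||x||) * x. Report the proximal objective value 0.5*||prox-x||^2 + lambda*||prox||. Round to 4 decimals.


Step 1: Compute ||x||.
||x|| = 6.4602
Step 2: Compute scaling factor.
scale = max(0, 1 - 3.37/6.4602) = 0.4783
Step 3: prox(x) = [-1.2395, 2.1438, 1.32, 1.2941]
||prox(x)|| = 3.0902
Step 4: Proximal objective.
0.5*||prox-x||^2 = 5.6785
lambda*||prox|| = 10.414
Total = 16.0925


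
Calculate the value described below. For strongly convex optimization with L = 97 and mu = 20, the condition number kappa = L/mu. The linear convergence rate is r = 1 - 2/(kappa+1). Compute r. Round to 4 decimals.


Step 1: Compute the condition number.
kappa = L/mu = 97/20 = 4.85
Step 2: Compute the convergence rate.
r = 1 - 2/(kappa + 1) = 1 - 2*mu/(L + mu) = (L - mu)/(L + mu) = 77/117 = 0.6581


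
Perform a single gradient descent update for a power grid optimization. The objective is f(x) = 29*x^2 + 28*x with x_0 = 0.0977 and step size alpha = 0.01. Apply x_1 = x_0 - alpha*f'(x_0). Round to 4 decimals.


We compute the gradient at x_0 and apply the update.
f'(x) = 58*x + 28
f'(0.0977) = 58*0.0977 + 28 = 33.6666
x_1 = 0.0977 - 0.01*33.6666 = -0.239


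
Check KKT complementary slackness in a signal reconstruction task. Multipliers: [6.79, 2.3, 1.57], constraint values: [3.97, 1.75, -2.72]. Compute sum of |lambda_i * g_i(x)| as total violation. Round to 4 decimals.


KKT complementary slackness check:
lambda_1 * g_1 = 6.79 * 3.97 = 26.9563
lambda_2 * g_2 = 2.3 * 1.75 = 4.025
lambda_3 * g_3 = 1.57 * -2.72 = -4.2704
Total violation = 26.9563 + 4.025 + 4.2704 = 35.2517


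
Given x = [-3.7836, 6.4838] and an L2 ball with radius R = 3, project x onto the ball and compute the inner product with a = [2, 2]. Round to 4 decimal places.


Step 1: Compute ||x|| (intermediates to 6 decimals).
||x|| = sqrt((-3.7836)^2 + 6.4838^2) = 7.507016
Step 2: Project.
Since ||x|| > R, scale = R/||x|| = 3/7.507016 = 0.399626, proj(x) = scale * x
proj(x) = [-1.512025, 2.591095]
Step 3: Dot product.
a^T * proj(x) = 2*(-1.512025) + 2*2.591095 = 2.1581


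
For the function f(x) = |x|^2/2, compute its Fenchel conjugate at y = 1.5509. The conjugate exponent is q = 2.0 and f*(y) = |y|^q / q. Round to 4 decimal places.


The conjugate exponent q satisfies 1/p + 1/q = 1.
p = 2, so q = 2/(2 - 1) = 2.0
|y|^q = 1.5509^2.0 = 2.4053
f*(1.5509) = 2.4053 / 2.0 = 1.2026


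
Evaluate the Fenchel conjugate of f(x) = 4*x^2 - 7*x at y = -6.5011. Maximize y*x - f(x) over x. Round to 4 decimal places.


f*(y) = sup_x {y*x - a*x^2 - b*x} = sup_x {(y-b)*x - a*x^2}
FOC: (y - b) - 2a*x = 0 => x* = (y - b)/(2a)
x* = (-6.5011 + 7)/(2*4) = 0.0624
f*(-6.5011) = (y-b)^2/(4a) = (-6.5011 + 7)^2/(4*4)
= 0.2489/16 = 0.0156


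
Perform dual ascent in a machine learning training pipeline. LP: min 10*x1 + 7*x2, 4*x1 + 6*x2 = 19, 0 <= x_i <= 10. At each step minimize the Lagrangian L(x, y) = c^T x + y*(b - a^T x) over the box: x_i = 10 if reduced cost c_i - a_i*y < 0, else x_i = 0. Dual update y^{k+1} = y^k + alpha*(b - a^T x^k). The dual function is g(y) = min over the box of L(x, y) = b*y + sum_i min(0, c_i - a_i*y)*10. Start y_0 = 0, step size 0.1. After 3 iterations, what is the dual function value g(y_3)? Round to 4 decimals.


Dual ascent for LP: min 10*x1 + 7*x2, 4*x1 + 6*x2 = 19, 0 <= x_i <= 10
Step 1: y^k = 0.0, reduced costs: (10.0, 7.0)
  x^k = (0.0, 0.0), subgradient = b - a^T x = 19.0
  y^{k+1} = 0.0 + 0.1*19.0 = 1.9
Step 2: y^k = 1.9, reduced costs: (2.4, -4.4)
  x^k = (0.0, 10.0), subgradient = b - a^T x = -41.0
  y^{k+1} = 1.9 + 0.1*-41.0 = -2.2
Step 3: y^k = -2.2, reduced costs: (18.8, 20.2)
  x^k = (0.0, 0.0), subgradient = b - a^T x = 19.0
  y^{k+1} = -2.2 + 0.1*19.0 = -0.3
Dual objective at y_3 = -0.3: reduced costs (11.2, 8.8), box minimizer x = (0.0, 0.0)
g(y_3) = b*y + (c1 - a1*y)*x1 + (c2 - a2*y)*x2 = 19*(-0.3) + 11.2*0.0 + 8.8*0.0 = -5.7 + 0.0 + 0.0 = -5.7


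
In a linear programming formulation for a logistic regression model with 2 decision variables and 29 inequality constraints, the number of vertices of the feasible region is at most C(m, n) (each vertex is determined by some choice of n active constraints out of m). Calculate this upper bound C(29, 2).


Each vertex corresponds to some choice of n active constraints out of m, so the number of vertices is at most C(m, n) = m! / (n!(m-n)!).
m = 29, n = 2
Numerator: 29 * 28
Denominator: 2! = 2
C(29, 2) = 406


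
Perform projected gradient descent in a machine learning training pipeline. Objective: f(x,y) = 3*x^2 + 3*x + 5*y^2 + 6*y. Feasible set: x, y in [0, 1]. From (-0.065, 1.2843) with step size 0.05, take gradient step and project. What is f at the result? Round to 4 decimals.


Step 1: Compute gradient at (-0.065, 1.2843).
grad_x = 2*3*-0.065 + 3 = 2.61
grad_y = 2*5*1.2843 + 6 = 18.843
Step 2: Gradient step.
x_raw = -0.065 - 0.05*2.61 = -0.1955
y_raw = 1.2843 - 0.05*18.843 = 0.3422
Step 3: Project onto [0, 1].
x_proj = clip(-0.1955) = 0.0
y_proj = clip(0.3422) = 0.3422
Step 4: Evaluate f.
f(0.0, 0.3422) = 2.6382


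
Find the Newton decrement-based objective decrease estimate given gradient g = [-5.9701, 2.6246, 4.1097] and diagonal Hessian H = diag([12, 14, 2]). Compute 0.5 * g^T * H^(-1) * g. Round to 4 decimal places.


Step 1: H is diagonal, so H^(-1) * g = [-0.4975, 0.1875, 2.0549].
Step 2: g^T H^(-1) g = sum_i g_i^2 / H_ii
  = (-5.9701)^2/12 + (2.6246)^2/14 + (4.1097)^2/2
  = 2.9702 + 0.492 + 8.4448 = 11.907
Step 3: Objective decrease = 0.5 * g^T H^(-1) g = 5.9535


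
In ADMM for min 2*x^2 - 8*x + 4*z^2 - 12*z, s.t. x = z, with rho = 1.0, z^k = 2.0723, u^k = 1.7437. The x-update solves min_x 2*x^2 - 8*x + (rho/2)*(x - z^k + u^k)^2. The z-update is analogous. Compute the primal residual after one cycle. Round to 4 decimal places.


ADMM iteration with rho = 1.0, z^k = 2.0723, u^k = 1.7437
Step 1: x-update.
Minimize 2*x^2 - 8*x + (1.0/2)*(x - 2.0723 + 1.7437)^2
FOC: (2*2 + 1.0)*x = 8 + 1.0*(2.0723 - 1.7437)
x^{k+1} = 1.6657
Step 2: z-update.
Minimize 4*z^2 - 12*z + (1.0/2)*(1.6657 - z + 1.7437)^2
FOC: (2*4 + 1.0)*z = 12 + 1.0*(1.6657 + 1.7437)
z^{k+1} = 1.7122
Step 3: u-update.
u^{k+1} = 1.7437 + 1.6657 - 1.7122 = 1.6973
Step 4: Primal residual = |1.6657 - 1.7122| = 0.0464


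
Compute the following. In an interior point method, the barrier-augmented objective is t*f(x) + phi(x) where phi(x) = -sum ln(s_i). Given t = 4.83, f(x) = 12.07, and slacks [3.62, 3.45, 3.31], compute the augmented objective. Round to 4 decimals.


Step 1: Compute log-barrier.
ln values: [1.2865, 1.2384, 1.1969]
phi = -(1.2865 + 1.2384 + 1.1969) = -3.7218
Step 2: Compute augmented objective.
t*f(x) = 4.83*12.07 = 58.2981
Total = 58.2981 - 3.7218 = 54.5763


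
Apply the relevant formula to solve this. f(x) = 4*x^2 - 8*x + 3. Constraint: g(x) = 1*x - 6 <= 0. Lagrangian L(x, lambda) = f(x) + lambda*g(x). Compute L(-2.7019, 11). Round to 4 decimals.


Step 1: Evaluate f(x).
f(-2.7019) = 4*(-2.7019)^2 - 8*(-2.7019) + 3 = 53.8163
Step 2: Evaluate g(x).
g(-2.7019) = 1*-2.7019 - 6 = -8.7019
Step 3: Compute Lagrangian.
L = 53.8163 + 11*-8.7019 = -41.9046


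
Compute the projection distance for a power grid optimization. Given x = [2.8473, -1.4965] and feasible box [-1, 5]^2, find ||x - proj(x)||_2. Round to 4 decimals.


Project each component onto [-1, 5].
clip(2.8473) = 2.8473, clip(-1.4965) = -1.0
Projection = [2.8473, -1.0]
Squared diffs: [0.0, 0.2465]
Distance = sqrt(0.2465) = 0.4965


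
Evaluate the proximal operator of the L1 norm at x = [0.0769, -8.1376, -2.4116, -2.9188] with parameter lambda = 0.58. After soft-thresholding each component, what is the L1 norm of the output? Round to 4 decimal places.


Soft-thresholding with lambda = 0.58:
prox(0.0769) = sign(0.0769)*max(|0.0769| - 0.58, 0) = 0.0
prox(-8.1376) = sign(-8.1376)*max(|-8.1376| - 0.58, 0) = -7.5576
prox(-2.4116) = sign(-2.4116)*max(|-2.4116| - 0.58, 0) = -1.8316
prox(-2.9188) = sign(-2.9188)*max(|-2.9188| - 0.58, 0) = -2.3388
prox(x) = [0.0, -7.5576, -1.8316, -2.3388]
||prox(x)||_1 = 0.0 + 7.5576 + 1.8316 + 2.3388 = 11.728


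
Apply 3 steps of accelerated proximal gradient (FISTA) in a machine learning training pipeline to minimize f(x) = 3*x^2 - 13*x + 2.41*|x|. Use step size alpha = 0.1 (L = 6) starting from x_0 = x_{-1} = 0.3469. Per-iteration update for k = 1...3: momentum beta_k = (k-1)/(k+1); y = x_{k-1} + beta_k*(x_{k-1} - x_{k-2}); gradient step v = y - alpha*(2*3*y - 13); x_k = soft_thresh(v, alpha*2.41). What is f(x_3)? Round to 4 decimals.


FISTA on f(x) = 3*x^2 - 13*x + 2.41*|x|
L = 6, alpha = 0.1
Iteration 1: beta = 0.0, y = 0.3469 + 0.0*(0.3469 - 0.3469) = 0.3469
  grad(y) = -10.9186, v = y - alpha*grad = 1.4388
  prox(v) = soft_thresh(1.4388, 0.241) = 1.1978
Iteration 2: beta = 0.3333, y = 1.1978 + 0.3333*(1.1978 - 0.3469) = 1.4814
  grad(y) = -4.1117, v = y - alpha*grad = 1.8926
  prox(v) = soft_thresh(1.8926, 0.241) = 1.6516
Iteration 3: beta = 0.5, y = 1.6516 + 0.5*(1.6516 - 1.1978) = 1.8784
  grad(y) = -1.7293, v = y - alpha*grad = 2.0514
  prox(v) = soft_thresh(2.0514, 0.241) = 1.8104
f(x_3) = 3*1.8104^2 - 13*1.8104 + 2.41*|1.8104| = -9.3395


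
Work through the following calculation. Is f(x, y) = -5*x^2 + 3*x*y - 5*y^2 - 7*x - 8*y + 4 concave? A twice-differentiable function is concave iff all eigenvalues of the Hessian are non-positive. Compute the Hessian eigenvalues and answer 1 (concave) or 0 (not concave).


The Hessian of f(x,y) = -5*x^2 + 3*x*y - 5*y^2 - 7*x - 8*y + 4 is:
H = [[-10, 3], [3, -10]]
Trace = -10 - 10 = -20
Determinant = -10*-10 - (3)^2 = 91
Discriminant = (-20)^2 - 4*91 = 36.0
Eigenvalues: lambda_1 = -13.0, lambda_2 = -7.0
The function is concave.

1


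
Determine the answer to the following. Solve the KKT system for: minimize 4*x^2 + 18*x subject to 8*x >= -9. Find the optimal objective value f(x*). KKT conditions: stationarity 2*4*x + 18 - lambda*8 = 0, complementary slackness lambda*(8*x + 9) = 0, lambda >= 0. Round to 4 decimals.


Step 1: Try lambda = 0 (constraint inactive).
x_unc = -18/(2*4) = -2.25
Check: 8*-2.25 = -18.0 < -9 -- violated!
Step 2: Constraint must be active: 8*x = -9
x* = -9/8 = -1.125
lambda = (2*4*(-1.125) + 18)/8 = 1.125
Step 3: Compute optimal value.
f(x*) = 4*(-1.125)^2 + 18*(-1.125) = -15.1875


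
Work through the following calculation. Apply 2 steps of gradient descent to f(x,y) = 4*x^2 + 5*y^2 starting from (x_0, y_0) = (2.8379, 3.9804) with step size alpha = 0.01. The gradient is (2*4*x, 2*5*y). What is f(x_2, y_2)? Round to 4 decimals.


Gradient descent on f(x,y) = 4*x^2 + 5*y^2.
Starting point: (2.8379, 3.9804), alpha = 0.01
Step 1: grad_x = 2*4*2.8379 = 22.7032, grad_y = 2*5*3.9804 = 39.804
  x_1 = 2.8379 - 0.01*22.7032 = 2.6109
  y_1 = 3.9804 - 0.01*39.804 = 3.5824
Step 2: grad_x = 2*4*2.6109 = 20.8869, grad_y = 2*5*3.5824 = 35.8236
  x_2 = 2.6109 - 0.01*20.8869 = 2.402
  y_2 = 3.5824 - 0.01*35.8236 = 3.2241
f(2.402, 3.2241) = 4*2.402^2 + 5*3.2241^2 = 75.0533


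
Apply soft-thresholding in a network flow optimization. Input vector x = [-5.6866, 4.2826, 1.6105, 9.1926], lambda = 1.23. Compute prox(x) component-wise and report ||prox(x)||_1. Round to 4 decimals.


Soft-thresholding with lambda = 1.23:
prox(-5.6866) = sign(-5.6866)*max(|-5.6866| - 1.23, 0) = -4.4566
prox(4.2826) = sign(4.2826)*max(|4.2826| - 1.23, 0) = 3.0526
prox(1.6105) = sign(1.6105)*max(|1.6105| - 1.23, 0) = 0.3805
prox(9.1926) = sign(9.1926)*max(|9.1926| - 1.23, 0) = 7.9626
prox(x) = [-4.4566, 3.0526, 0.3805, 7.9626]
||prox(x)||_1 = 4.4566 + 3.0526 + 0.3805 + 7.9626 = 15.8523


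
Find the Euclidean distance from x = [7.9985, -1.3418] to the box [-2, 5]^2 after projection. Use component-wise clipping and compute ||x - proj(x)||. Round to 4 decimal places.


Project each component onto [-2, 5].
clip(7.9985) = 5.0, clip(-1.3418) = -1.3418
Projection = [5.0, -1.3418]
Squared diffs: [8.991, 0.0]
Distance = sqrt(8.991) = 2.9985


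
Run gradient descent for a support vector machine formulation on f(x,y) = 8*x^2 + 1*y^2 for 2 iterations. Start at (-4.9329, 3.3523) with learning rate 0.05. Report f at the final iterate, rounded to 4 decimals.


Gradient descent on f(x,y) = 8*x^2 + 1*y^2.
Starting point: (-4.9329, 3.3523), alpha = 0.05
Step 1: grad_x = 2*8*-4.9329 = -78.9264, grad_y = 2*1*3.3523 = 6.7046
  x_1 = -4.9329 - 0.05*-78.9264 = -0.9866
  y_1 = 3.3523 - 0.05*6.7046 = 3.0171
Step 2: grad_x = 2*8*-0.9866 = -15.7853, grad_y = 2*1*3.0171 = 6.0341
  x_2 = -0.9866 - 0.05*-15.7853 = -0.1973
  y_2 = 3.0171 - 0.05*6.0341 = 2.7154
f(-0.1973, 2.7154) = 8*(-0.1973)^2 + 1*2.7154^2 = 7.6847


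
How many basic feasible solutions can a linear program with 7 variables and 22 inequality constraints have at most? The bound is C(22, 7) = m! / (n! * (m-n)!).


Each vertex corresponds to some choice of n active constraints out of m, so the number of vertices is at most C(m, n) = m! / (n!(m-n)!).
m = 22, n = 7
Numerator: 22 * 21 * 20 * 19 * 18 * 17 * 16
Denominator: 7! = 5040
C(22, 7) = 170544


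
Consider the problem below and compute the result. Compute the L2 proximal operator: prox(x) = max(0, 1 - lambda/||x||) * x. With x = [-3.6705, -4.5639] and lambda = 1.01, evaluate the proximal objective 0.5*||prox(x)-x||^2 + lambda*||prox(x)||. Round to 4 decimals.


Step 1: Compute ||x||.
||x|| = 5.8568
Step 2: Compute scaling factor.
scale = max(0, 1 - 1.01/5.8568) = 0.8275
Step 3: prox(x) = [-3.0375, -3.7769]
||prox(x)|| = 4.8468
Step 4: Proximal objective.
0.5*||prox-x||^2 = 0.5101
lambda*||prox|| = 4.8953
Total = 5.4053


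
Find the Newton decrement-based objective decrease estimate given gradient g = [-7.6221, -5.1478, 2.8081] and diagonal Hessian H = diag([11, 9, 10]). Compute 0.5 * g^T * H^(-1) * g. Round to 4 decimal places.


Step 1: H is diagonal, so H^(-1) * g = [-0.6929, -0.572, 0.2808].
Step 2: g^T H^(-1) g = sum_i g_i^2 / H_ii
  = (-7.6221)^2/11 + (-5.1478)^2/9 + (2.8081)^2/10
  = 5.2815 + 2.9444 + 0.7885 = 9.0145
Step 3: Objective decrease = 0.5 * g^T H^(-1) g = 4.5072


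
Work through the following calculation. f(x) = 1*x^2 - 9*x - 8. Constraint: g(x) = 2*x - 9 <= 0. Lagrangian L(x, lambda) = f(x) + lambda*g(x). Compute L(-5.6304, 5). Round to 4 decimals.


Step 1: Evaluate f(x).
f(-5.6304) = 1*(-5.6304)^2 - 9*(-5.6304) - 8 = 74.375
Step 2: Evaluate g(x).
g(-5.6304) = 2*-5.6304 - 9 = -20.2608
Step 3: Compute Lagrangian.
L = 74.375 + 5*-20.2608 = -26.929


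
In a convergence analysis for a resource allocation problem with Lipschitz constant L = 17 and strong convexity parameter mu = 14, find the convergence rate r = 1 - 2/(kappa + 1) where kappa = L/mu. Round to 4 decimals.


Step 1: Compute the condition number.
kappa = L/mu = 17/14 = 1.2143
Step 2: Compute the convergence rate.
r = 1 - 2/(kappa + 1) = 1 - 2*mu/(L + mu) = (L - mu)/(L + mu) = 3/31 = 0.0968


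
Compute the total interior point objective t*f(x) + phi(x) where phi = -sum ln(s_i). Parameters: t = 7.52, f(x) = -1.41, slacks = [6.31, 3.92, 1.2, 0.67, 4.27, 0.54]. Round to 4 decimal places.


Step 1: Compute log-barrier.
ln values: [1.8421, 1.3661, 0.1823, -0.4005, 1.4516, -0.6162]
phi = -(1.8421 + 1.3661 + 0.1823 - 0.4005 + 1.4516 - 0.6162) = -3.8255
Step 2: Compute augmented objective.
t*f(x) = 7.52*-1.41 = -10.6032
Total = -10.6032 - 3.8255 = -14.4287


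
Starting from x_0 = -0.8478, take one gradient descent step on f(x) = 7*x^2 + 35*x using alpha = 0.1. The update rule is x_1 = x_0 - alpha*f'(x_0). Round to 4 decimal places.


We compute the gradient at x_0 and apply the update.
f'(x) = 14*x + 35
f'(-0.8478) = 14*-0.8478 + 35 = 23.1308
x_1 = -0.8478 - 0.1*23.1308 = -3.1609


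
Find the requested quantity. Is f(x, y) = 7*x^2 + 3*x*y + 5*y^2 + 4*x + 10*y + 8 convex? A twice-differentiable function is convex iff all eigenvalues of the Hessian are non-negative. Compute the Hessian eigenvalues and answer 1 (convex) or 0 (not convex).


The Hessian of f(x,y) = 7*x^2 + 3*x*y + 5*y^2 + 4*x + 10*y + 8 is:
H = [[14, 3], [3, 10]]
Trace = 14 + 10 = 24
Determinant = 14*10 - (3)^2 = 131
Discriminant = (24)^2 - 4*131 = 52.0
Eigenvalues: lambda_1 = 8.3944, lambda_2 = 15.6056
The function is convex.

1


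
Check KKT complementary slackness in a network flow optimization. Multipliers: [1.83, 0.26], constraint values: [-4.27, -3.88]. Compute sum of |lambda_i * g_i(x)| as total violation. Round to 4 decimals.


KKT complementary slackness check:
lambda_1 * g_1 = 1.83 * -4.27 = -7.8141
lambda_2 * g_2 = 0.26 * -3.88 = -1.0088
Total violation = 7.8141 + 1.0088 = 8.8229


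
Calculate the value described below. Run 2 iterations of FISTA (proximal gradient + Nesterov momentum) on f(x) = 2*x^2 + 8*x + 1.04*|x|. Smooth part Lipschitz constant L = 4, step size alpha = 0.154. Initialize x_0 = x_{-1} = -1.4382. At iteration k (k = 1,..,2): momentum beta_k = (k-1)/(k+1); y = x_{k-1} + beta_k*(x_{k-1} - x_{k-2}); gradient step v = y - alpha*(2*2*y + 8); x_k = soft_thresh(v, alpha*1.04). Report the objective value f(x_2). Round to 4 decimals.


FISTA on f(x) = 2*x^2 + 8*x + 1.04*|x|
L = 4, alpha = 0.154
Iteration 1: beta = 0.0, y = -1.4382 + 0.0*(-1.4382 + 1.4382) = -1.4382
  grad(y) = 2.2472, v = y - alpha*grad = -1.7843
  prox(v) = soft_thresh(-1.7843, 0.1602) = -1.6241
Iteration 2: beta = 0.3333, y = -1.6241 + 0.3333*(-1.6241 + 1.4382) = -1.6861
  grad(y) = 1.2557, v = y - alpha*grad = -1.8795
  prox(v) = soft_thresh(-1.8795, 0.1602) = -1.7193
f(x_2) = 2*(-1.7193)^2 + 8*(-1.7193) + 1.04*|-1.7193| = -6.0543


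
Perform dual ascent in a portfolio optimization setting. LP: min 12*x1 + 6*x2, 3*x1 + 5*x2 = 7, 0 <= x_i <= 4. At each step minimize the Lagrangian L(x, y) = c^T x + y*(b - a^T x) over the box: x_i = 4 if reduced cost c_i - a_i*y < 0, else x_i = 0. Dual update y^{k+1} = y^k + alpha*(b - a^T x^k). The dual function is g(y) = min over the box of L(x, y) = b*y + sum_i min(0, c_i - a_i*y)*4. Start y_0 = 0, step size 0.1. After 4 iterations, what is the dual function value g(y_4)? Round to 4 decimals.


Dual ascent for LP: min 12*x1 + 6*x2, 3*x1 + 5*x2 = 7, 0 <= x_i <= 4
Step 1: y^k = 0.0, reduced costs: (12.0, 6.0)
  x^k = (0.0, 0.0), subgradient = b - a^T x = 7.0
  y^{k+1} = 0.0 + 0.1*7.0 = 0.7
Step 2: y^k = 0.7, reduced costs: (9.9, 2.5)
  x^k = (0.0, 0.0), subgradient = b - a^T x = 7.0
  y^{k+1} = 0.7 + 0.1*7.0 = 1.4
Step 3: y^k = 1.4, reduced costs: (7.8, -1.0)
  x^k = (0.0, 4.0), subgradient = b - a^T x = -13.0
  y^{k+1} = 1.4 + 0.1*-13.0 = 0.1
Step 4: y^k = 0.1, reduced costs: (11.7, 5.5)
  x^k = (0.0, 0.0), subgradient = b - a^T x = 7.0
  y^{k+1} = 0.1 + 0.1*7.0 = 0.8
Dual objective at y_4 = 0.8: reduced costs (9.6, 2.0), box minimizer x = (0.0, 0.0)
g(y_4) = b*y + (c1 - a1*y)*x1 + (c2 - a2*y)*x2 = 7*0.8 + 9.6*0.0 + 2.0*0.0 = 5.6 + 0.0 + 0.0 = 5.6


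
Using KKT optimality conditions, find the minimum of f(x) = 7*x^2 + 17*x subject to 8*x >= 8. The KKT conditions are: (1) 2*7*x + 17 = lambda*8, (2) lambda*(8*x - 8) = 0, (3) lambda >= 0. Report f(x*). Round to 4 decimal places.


Step 1: Try lambda = 0 (constraint inactive).
x_unc = -17/(2*7) = -1.2143
Check: 8*-1.2143 = -9.7144 < 8 -- violated!
Step 2: Constraint must be active: 8*x = 8
x* = 8/8 = 1.0
lambda = (2*7*1.0 + 17)/8 = 3.875
Step 3: Compute optimal value.
f(x*) = 7*1.0^2 + 17*1.0 = 24.0


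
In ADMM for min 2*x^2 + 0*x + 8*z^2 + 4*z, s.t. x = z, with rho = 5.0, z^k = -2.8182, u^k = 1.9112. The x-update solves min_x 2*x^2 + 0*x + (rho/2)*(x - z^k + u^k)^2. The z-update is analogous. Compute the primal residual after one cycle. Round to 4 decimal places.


ADMM iteration with rho = 5.0, z^k = -2.8182, u^k = 1.9112
Step 1: x-update.
Minimize 2*x^2 + 0*x + (5.0/2)*(x + 2.8182 + 1.9112)^2
FOC: (2*2 + 5.0)*x = 0 + 5.0*(-2.8182 - 1.9112)
x^{k+1} = -2.6274
Step 2: z-update.
Minimize 8*z^2 + 4*z + (5.0/2)*(-2.6274 - z + 1.9112)^2
FOC: (2*8 + 5.0)*z = -4 + 5.0*(-2.6274 + 1.9112)
z^{k+1} = -0.361
Step 3: u-update.
u^{k+1} = 1.9112 - 2.6274 + 0.361 = -0.3552
Step 4: Primal residual = |-2.6274 + 0.361| = 2.2664


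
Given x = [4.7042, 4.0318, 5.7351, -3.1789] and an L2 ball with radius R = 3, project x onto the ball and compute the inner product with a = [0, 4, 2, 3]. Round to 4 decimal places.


Step 1: Compute ||x|| (intermediates to 6 decimals).
||x|| = sqrt(4.7042^2 + 4.0318^2 + 5.7351^2 + (-3.1789)^2) = 9.02118
Step 2: Project.
Since ||x|| > R, scale = R/||x|| = 3/9.02118 = 0.332551, proj(x) = scale * x
proj(x) = [1.564386, 1.340779, 1.907213, -1.057146]
Step 3: Dot product.
a^T * proj(x) = 0*1.564386 + 4*1.340779 + 2*1.907213 + 3*(-1.057146) = 6.0061


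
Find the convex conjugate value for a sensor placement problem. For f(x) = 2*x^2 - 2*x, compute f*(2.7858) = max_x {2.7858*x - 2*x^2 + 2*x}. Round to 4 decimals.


f*(y) = sup_x {y*x - a*x^2 - b*x} = sup_x {(y-b)*x - a*x^2}
FOC: (y - b) - 2a*x = 0 => x* = (y - b)/(2a)
x* = (2.7858 + 2)/(2*2) = 1.1965
f*(2.7858) = (y-b)^2/(4a) = (2.7858 + 2)^2/(4*2)
= 22.9039/8 = 2.863


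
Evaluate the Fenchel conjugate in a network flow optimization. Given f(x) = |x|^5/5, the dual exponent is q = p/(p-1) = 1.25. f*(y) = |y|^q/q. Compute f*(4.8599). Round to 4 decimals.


The conjugate exponent q satisfies 1/p + 1/q = 1.
p = 5, so q = 5/(5 - 1) = 1.25
|y|^q = 4.8599^1.25 = 7.2158
f*(4.8599) = 7.2158 / 1.25 = 5.7726


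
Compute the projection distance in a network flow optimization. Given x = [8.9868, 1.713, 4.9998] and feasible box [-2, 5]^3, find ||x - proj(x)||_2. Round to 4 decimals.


Project each component onto [-2, 5].
clip(8.9868) = 5.0, clip(1.713) = 1.713, clip(4.9998) = 4.9998
Projection = [5.0, 1.713, 4.9998]
Squared diffs: [15.8946, 0.0, 0.0]
Distance = sqrt(15.8946) = 3.9868


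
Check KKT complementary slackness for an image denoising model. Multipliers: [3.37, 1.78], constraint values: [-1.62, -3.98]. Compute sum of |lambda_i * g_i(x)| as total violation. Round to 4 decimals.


KKT complementary slackness check:
lambda_1 * g_1 = 3.37 * -1.62 = -5.4594
lambda_2 * g_2 = 1.78 * -3.98 = -7.0844
Total violation = 5.4594 + 7.0844 = 12.5438


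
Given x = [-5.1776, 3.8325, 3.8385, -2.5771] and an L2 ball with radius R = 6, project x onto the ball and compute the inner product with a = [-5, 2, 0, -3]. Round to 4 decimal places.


Step 1: Compute ||x|| (intermediates to 6 decimals).
||x|| = sqrt((-5.1776)^2 + 3.8325^2 + 3.8385^2 + (-2.5771)^2) = 7.929131
Step 2: Project.
Since ||x|| > R, scale = R/||x|| = 6/7.929131 = 0.756703, proj(x) = scale * x
proj(x) = [-3.917905, 2.900064, 2.904604, -1.950099]
Step 3: Dot product.
a^T * proj(x) = -5*(-3.917905) + 2*2.900064 + 0*2.904604 - 3*(-1.950099) = 31.24


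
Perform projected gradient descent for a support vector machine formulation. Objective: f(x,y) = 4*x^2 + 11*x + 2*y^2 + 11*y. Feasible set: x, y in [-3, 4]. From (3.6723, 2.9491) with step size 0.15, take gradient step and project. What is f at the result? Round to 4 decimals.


Step 1: Compute gradient at (3.6723, 2.9491).
grad_x = 2*4*3.6723 + 11 = 40.3784
grad_y = 2*2*2.9491 + 11 = 22.7964
Step 2: Gradient step.
x_raw = 3.6723 - 0.15*40.3784 = -2.3845
y_raw = 2.9491 - 0.15*22.7964 = -0.4704
Step 3: Project onto [-3, 4].
x_proj = clip(-2.3845) = -2.3845
y_proj = clip(-0.4704) = -0.4704
Step 4: Evaluate f.
f(-2.3845, -0.4704) = -8.2179


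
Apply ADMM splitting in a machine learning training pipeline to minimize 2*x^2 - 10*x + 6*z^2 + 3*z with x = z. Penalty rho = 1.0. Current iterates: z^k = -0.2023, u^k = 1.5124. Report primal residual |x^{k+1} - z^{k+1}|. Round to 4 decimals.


ADMM iteration with rho = 1.0, z^k = -0.2023, u^k = 1.5124
Step 1: x-update.
Minimize 2*x^2 - 10*x + (1.0/2)*(x + 0.2023 + 1.5124)^2
FOC: (2*2 + 1.0)*x = 10 + 1.0*(-0.2023 - 1.5124)
x^{k+1} = 1.6571
Step 2: z-update.
Minimize 6*z^2 + 3*z + (1.0/2)*(1.6571 - z + 1.5124)^2
FOC: (2*6 + 1.0)*z = -3 + 1.0*(1.6571 + 1.5124)
z^{k+1} = 0.013
Step 3: u-update.
u^{k+1} = 1.5124 + 1.6571 - 0.013 = 3.1564
Step 4: Primal residual = |1.6571 - 0.013| = 1.644
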